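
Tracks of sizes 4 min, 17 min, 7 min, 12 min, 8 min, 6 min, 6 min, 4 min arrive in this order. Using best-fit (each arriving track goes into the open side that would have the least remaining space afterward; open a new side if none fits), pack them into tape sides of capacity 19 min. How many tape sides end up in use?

  4 → side 1 (new)  [load 4/19]
  17 → side 2 (new)  [load 17/19]
  7 → side 1  [load 11/19]
  12 → side 3 (new)  [load 12/19]
  8 → side 1  [load 19/19]
  6 → side 3  [load 18/19]
  6 → side 4 (new)  [load 6/19]
  4 → side 4  [load 10/19]
4 tape sides opened.

4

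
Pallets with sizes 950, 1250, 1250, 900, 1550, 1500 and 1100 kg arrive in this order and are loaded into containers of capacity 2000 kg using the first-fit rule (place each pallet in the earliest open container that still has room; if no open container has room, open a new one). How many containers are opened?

  950 → container 1 (new)  [load 950/2000]
  1250 → container 2 (new)  [load 1250/2000]
  1250 → container 3 (new)  [load 1250/2000]
  900 → container 1  [load 1850/2000]
  1550 → container 4 (new)  [load 1550/2000]
  1500 → container 5 (new)  [load 1500/2000]
  1100 → container 6 (new)  [load 1100/2000]
6 containers opened.

6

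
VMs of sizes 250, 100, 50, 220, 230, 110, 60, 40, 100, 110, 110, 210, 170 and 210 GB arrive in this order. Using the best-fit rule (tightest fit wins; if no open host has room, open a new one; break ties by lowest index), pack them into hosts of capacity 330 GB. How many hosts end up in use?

7

  250 → host 1 (new)  [load 250/330]
  100 → host 2 (new)  [load 100/330]
  50 → host 1  [load 300/330]
  220 → host 2  [load 320/330]
  230 → host 3 (new)  [load 230/330]
  110 → host 4 (new)  [load 110/330]
  60 → host 3  [load 290/330]
  40 → host 3  [load 330/330]
  100 → host 4  [load 210/330]
  110 → host 4  [load 320/330]
  110 → host 5 (new)  [load 110/330]
  210 → host 5  [load 320/330]
  170 → host 6 (new)  [load 170/330]
  210 → host 7 (new)  [load 210/330]
7 hosts opened.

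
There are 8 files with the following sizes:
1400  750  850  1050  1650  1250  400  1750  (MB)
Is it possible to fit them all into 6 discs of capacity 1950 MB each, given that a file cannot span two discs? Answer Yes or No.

Yes

A valid assignment using 6 discs:
  disc 1: 1750 = 1750
  disc 2: 1650 = 1650
  disc 3: 1400 + 400 = 1800
  disc 4: 1250 = 1250
  disc 5: 1050 + 850 = 1900
  disc 6: 750 = 750
Every load is within 1950 MB, so 6 discs suffice.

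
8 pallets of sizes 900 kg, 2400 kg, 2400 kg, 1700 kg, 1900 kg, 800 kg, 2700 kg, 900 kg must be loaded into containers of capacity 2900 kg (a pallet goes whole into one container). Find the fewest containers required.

6

Total = 2700 + 2400 + 2400 + 1900 + 1700 + 900 + 900 + 800 = 13700 kg.
Lower bound: ⌈13700/2900⌉ = 5 containers.
A packing using 6 containers:
  container 1: 2700 = 2700
  container 2: 2400 = 2400
  container 3: 2400 = 2400
  container 4: 1900 + 900 = 2800
  container 5: 1700 + 900 = 2600
  container 6: 800 = 800
No arrangement into 5 containers stays within capacity, so 6 is optimal.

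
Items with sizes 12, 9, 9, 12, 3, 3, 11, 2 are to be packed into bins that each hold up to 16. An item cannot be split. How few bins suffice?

Total = 12 + 12 + 11 + 9 + 9 + 3 + 3 + 2 = 61.
Lower bound: ⌈61/16⌉ = 4 bins.
Also, 5 items each exceed 8, and no two of those can share a bin, so at least 5 bins are needed.
A packing using 5 bins:
  bin 1: 12 + 3 = 15
  bin 2: 12 + 3 = 15
  bin 3: 11 + 2 = 13
  bin 4: 9 = 9
  bin 5: 9 = 9
This matches the lower bound, so 5 is optimal.

5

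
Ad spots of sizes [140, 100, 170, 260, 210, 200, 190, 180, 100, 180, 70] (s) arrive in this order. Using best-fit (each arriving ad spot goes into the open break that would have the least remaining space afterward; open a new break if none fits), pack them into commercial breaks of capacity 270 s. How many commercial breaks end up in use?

  140 → break 1 (new)  [load 140/270]
  100 → break 1  [load 240/270]
  170 → break 2 (new)  [load 170/270]
  260 → break 3 (new)  [load 260/270]
  210 → break 4 (new)  [load 210/270]
  200 → break 5 (new)  [load 200/270]
  190 → break 6 (new)  [load 190/270]
  180 → break 7 (new)  [load 180/270]
  100 → break 2  [load 270/270]
  180 → break 8 (new)  [load 180/270]
  70 → break 5  [load 270/270]
8 commercial breaks opened.

8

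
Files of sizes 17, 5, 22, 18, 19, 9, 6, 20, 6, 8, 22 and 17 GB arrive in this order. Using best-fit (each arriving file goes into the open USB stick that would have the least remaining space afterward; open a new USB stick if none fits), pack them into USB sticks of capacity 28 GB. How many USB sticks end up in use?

7

  17 → USB stick 1 (new)  [load 17/28]
  5 → USB stick 1  [load 22/28]
  22 → USB stick 2 (new)  [load 22/28]
  18 → USB stick 3 (new)  [load 18/28]
  19 → USB stick 4 (new)  [load 19/28]
  9 → USB stick 4  [load 28/28]
  6 → USB stick 1  [load 28/28]
  20 → USB stick 5 (new)  [load 20/28]
  6 → USB stick 2  [load 28/28]
  8 → USB stick 5  [load 28/28]
  22 → USB stick 6 (new)  [load 22/28]
  17 → USB stick 7 (new)  [load 17/28]
7 USB sticks opened.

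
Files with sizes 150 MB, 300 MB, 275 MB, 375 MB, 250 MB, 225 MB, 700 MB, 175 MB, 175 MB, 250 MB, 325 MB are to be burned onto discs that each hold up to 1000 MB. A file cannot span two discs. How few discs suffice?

4

Total = 700 + 375 + 325 + 300 + 275 + 250 + 250 + 225 + 175 + 175 + 150 = 3200 MB.
Lower bound: ⌈3200/1000⌉ = 4 discs.
A packing using 4 discs:
  disc 1: 700 + 300 = 1000
  disc 2: 375 + 325 + 275 = 975
  disc 3: 250 + 250 + 225 + 175 = 900
  disc 4: 175 + 150 = 325
This matches the lower bound, so 4 is optimal.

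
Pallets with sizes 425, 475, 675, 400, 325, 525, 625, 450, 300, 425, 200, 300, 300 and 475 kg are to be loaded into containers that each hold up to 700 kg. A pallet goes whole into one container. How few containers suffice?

Total = 675 + 625 + 525 + 475 + 475 + 450 + 425 + 425 + 400 + 325 + 300 + 300 + 300 + 200 = 5900 kg.
Lower bound: ⌈5900/700⌉ = 9 containers.
A packing using 11 containers:
  container 1: 675 = 675
  container 2: 625 = 625
  container 3: 525 = 525
  container 4: 475 + 200 = 675
  container 5: 475 = 475
  container 6: 450 = 450
  container 7: 425 = 425
  container 8: 425 = 425
  container 9: 400 + 300 = 700
  container 10: 325 + 300 = 625
  container 11: 300 = 300
No arrangement into 10 containers stays within capacity, so 11 is optimal.

11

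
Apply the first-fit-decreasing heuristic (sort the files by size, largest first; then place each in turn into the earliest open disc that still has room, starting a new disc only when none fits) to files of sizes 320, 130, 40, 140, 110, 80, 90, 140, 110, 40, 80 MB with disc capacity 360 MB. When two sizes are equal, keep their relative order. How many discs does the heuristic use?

Sorted descending: 320, 140, 140, 130, 110, 110, 90, 80, 80, 40, 40.
  320 → disc 1 (new)  [load 320/360]
  140 → disc 2 (new)  [load 140/360]
  140 → disc 2  [load 280/360]
  130 → disc 3 (new)  [load 130/360]
  110 → disc 3  [load 240/360]
  110 → disc 3  [load 350/360]
  90 → disc 4 (new)  [load 90/360]
  80 → disc 2  [load 360/360]
  80 → disc 4  [load 170/360]
  40 → disc 1  [load 360/360]
  40 → disc 4  [load 210/360]
4 discs opened.

4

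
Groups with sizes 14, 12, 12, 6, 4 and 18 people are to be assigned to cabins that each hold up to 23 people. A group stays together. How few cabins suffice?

4

Total = 18 + 14 + 12 + 12 + 6 + 4 = 66 people.
Lower bound: ⌈66/23⌉ = 3 cabins.
Also, 4 groups each exceed 23/2 people, and no two of those can share a cabin, so at least 4 cabins are needed.
A packing using 4 cabins:
  cabin 1: 18 + 4 = 22
  cabin 2: 14 + 6 = 20
  cabin 3: 12 = 12
  cabin 4: 12 = 12
This matches the lower bound, so 4 is optimal.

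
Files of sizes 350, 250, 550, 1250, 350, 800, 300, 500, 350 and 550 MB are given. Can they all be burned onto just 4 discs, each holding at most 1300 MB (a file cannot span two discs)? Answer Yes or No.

Total = 5250 MB; ⌈5250/1300⌉ = 5.
At least 5 discs are required, but only 4 are allowed.

No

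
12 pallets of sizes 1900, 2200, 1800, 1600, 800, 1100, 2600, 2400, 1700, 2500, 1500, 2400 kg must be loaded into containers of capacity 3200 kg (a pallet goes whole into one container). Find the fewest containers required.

Total = 2600 + 2500 + 2400 + 2400 + 2200 + 1900 + 1800 + 1700 + 1600 + 1500 + 1100 + 800 = 22500 kg.
Lower bound: ⌈22500/3200⌉ = 8 containers.
A packing using 9 containers:
  container 1: 2600 = 2600
  container 2: 2500 = 2500
  container 3: 2400 + 800 = 3200
  container 4: 2400 = 2400
  container 5: 2200 = 2200
  container 6: 1900 + 1100 = 3000
  container 7: 1800 = 1800
  container 8: 1700 + 1500 = 3200
  container 9: 1600 = 1600
No arrangement into 8 containers stays within capacity, so 9 is optimal.

9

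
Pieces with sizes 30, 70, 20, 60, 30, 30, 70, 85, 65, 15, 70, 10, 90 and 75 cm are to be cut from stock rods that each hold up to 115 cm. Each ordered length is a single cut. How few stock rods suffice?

Total = 90 + 85 + 75 + 70 + 70 + 70 + 65 + 60 + 30 + 30 + 30 + 20 + 15 + 10 = 720 cm.
Lower bound: ⌈720/115⌉ = 7 stock rods.
Also, 8 pieces each exceed 115/2 cm, and no two of those can share a stock rod, so at least 8 stock rods are needed.
A packing using 8 stock rods:
  stock rod 1: 90 + 20 = 110
  stock rod 2: 85 + 30 = 115
  stock rod 3: 75 + 30 + 10 = 115
  stock rod 4: 70 + 30 + 15 = 115
  stock rod 5: 70 = 70
  stock rod 6: 70 = 70
  stock rod 7: 65 = 65
  stock rod 8: 60 = 60
This matches the lower bound, so 8 is optimal.

8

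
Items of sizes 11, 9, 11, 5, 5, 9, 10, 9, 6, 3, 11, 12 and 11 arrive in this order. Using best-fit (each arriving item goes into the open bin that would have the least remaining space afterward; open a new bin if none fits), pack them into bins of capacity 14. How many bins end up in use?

  11 → bin 1 (new)  [load 11/14]
  9 → bin 2 (new)  [load 9/14]
  11 → bin 3 (new)  [load 11/14]
  5 → bin 2  [load 14/14]
  5 → bin 4 (new)  [load 5/14]
  9 → bin 4  [load 14/14]
  10 → bin 5 (new)  [load 10/14]
  9 → bin 6 (new)  [load 9/14]
  6 → bin 7 (new)  [load 6/14]
  3 → bin 1  [load 14/14]
  11 → bin 8 (new)  [load 11/14]
  12 → bin 9 (new)  [load 12/14]
  11 → bin 10 (new)  [load 11/14]
10 bins opened.

10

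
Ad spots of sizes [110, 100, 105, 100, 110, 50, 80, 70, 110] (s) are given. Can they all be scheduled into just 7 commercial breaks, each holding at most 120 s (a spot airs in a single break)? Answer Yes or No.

No

Total = 835 s; ⌈835/120⌉ = 7.
8 ad spots each exceed half the capacity and cannot share a break, forcing at least 8 commercial breaks.
At least 8 commercial breaks are required, but only 7 are allowed.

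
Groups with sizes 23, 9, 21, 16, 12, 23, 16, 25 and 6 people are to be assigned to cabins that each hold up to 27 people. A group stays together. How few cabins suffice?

7

Total = 25 + 23 + 23 + 21 + 16 + 16 + 12 + 9 + 6 = 151 people.
Lower bound: ⌈151/27⌉ = 6 cabins.
A packing using 7 cabins:
  cabin 1: 25 = 25
  cabin 2: 23 = 23
  cabin 3: 23 = 23
  cabin 4: 21 + 6 = 27
  cabin 5: 16 + 9 = 25
  cabin 6: 16 = 16
  cabin 7: 12 = 12
No arrangement into 6 cabins stays within capacity, so 7 is optimal.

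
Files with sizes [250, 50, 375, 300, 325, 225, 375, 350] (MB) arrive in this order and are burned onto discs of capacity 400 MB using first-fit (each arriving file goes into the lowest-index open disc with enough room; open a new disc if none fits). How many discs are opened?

  250 → disc 1 (new)  [load 250/400]
  50 → disc 1  [load 300/400]
  375 → disc 2 (new)  [load 375/400]
  300 → disc 3 (new)  [load 300/400]
  325 → disc 4 (new)  [load 325/400]
  225 → disc 5 (new)  [load 225/400]
  375 → disc 6 (new)  [load 375/400]
  350 → disc 7 (new)  [load 350/400]
7 discs opened.

7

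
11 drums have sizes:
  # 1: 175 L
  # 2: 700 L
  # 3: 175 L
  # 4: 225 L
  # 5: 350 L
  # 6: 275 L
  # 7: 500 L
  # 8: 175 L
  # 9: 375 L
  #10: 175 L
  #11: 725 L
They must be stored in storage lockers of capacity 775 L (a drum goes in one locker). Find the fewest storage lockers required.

6

Total = 725 + 700 + 500 + 375 + 350 + 275 + 225 + 175 + 175 + 175 + 175 = 3850 L.
Lower bound: ⌈3850/775⌉ = 5 storage lockers.
A packing using 6 storage lockers:
  locker 1: 725 = 725
  locker 2: 700 = 700
  locker 3: 500 + 275 = 775
  locker 4: 375 + 350 = 725
  locker 5: 225 + 175 + 175 + 175 = 750
  locker 6: 175 = 175
No arrangement into 5 storage lockers stays within capacity, so 6 is optimal.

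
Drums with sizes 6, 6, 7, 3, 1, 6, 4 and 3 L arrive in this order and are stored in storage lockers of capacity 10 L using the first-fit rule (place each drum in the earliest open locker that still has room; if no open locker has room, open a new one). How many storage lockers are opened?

4

  6 → locker 1 (new)  [load 6/10]
  6 → locker 2 (new)  [load 6/10]
  7 → locker 3 (new)  [load 7/10]
  3 → locker 1  [load 9/10]
  1 → locker 1  [load 10/10]
  6 → locker 4 (new)  [load 6/10]
  4 → locker 2  [load 10/10]
  3 → locker 3  [load 10/10]
4 storage lockers opened.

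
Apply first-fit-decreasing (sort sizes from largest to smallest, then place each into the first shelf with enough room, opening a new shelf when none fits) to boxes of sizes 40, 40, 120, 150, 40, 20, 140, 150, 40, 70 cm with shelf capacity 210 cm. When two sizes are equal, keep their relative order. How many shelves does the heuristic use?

4

Sorted descending: 150, 150, 140, 120, 70, 40, 40, 40, 40, 20.
  150 → shelf 1 (new)  [load 150/210]
  150 → shelf 2 (new)  [load 150/210]
  140 → shelf 3 (new)  [load 140/210]
  120 → shelf 4 (new)  [load 120/210]
  70 → shelf 3  [load 210/210]
  40 → shelf 1  [load 190/210]
  40 → shelf 2  [load 190/210]
  40 → shelf 4  [load 160/210]
  40 → shelf 4  [load 200/210]
  20 → shelf 1  [load 210/210]
4 shelves opened.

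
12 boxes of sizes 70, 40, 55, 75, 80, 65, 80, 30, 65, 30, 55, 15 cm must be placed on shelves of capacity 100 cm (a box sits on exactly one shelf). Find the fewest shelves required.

8

Total = 80 + 80 + 75 + 70 + 65 + 65 + 55 + 55 + 40 + 30 + 30 + 15 = 660 cm.
Lower bound: ⌈660/100⌉ = 7 shelves.
Also, 8 boxes each exceed 50 cm, and no two of those can share a shelf, so at least 8 shelves are needed.
A packing using 8 shelves:
  shelf 1: 80 + 15 = 95
  shelf 2: 80 = 80
  shelf 3: 75 = 75
  shelf 4: 70 + 30 = 100
  shelf 5: 65 + 30 = 95
  shelf 6: 65 = 65
  shelf 7: 55 + 40 = 95
  shelf 8: 55 = 55
This matches the lower bound, so 8 is optimal.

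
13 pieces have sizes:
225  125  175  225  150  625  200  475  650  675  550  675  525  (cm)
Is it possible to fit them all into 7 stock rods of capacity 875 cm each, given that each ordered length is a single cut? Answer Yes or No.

Yes

A valid assignment using 7 stock rods:
  stock rod 1: 675 + 200 = 875
  stock rod 2: 675 + 175 = 850
  stock rod 3: 650 + 225 = 875
  stock rod 4: 625 + 225 = 850
  stock rod 5: 550 + 150 + 125 = 825
  stock rod 6: 525 = 525
  stock rod 7: 475 = 475
Every load is within 875 cm, so 7 stock rods suffice.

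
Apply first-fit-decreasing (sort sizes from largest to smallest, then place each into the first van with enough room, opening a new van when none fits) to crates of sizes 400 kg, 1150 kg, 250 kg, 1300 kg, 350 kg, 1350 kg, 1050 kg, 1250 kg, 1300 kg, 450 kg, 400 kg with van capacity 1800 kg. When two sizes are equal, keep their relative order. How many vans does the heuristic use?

Sorted descending: 1350, 1300, 1300, 1250, 1150, 1050, 450, 400, 400, 350, 250.
  1350 → van 1 (new)  [load 1350/1800]
  1300 → van 2 (new)  [load 1300/1800]
  1300 → van 3 (new)  [load 1300/1800]
  1250 → van 4 (new)  [load 1250/1800]
  1150 → van 5 (new)  [load 1150/1800]
  1050 → van 6 (new)  [load 1050/1800]
  450 → van 1  [load 1800/1800]
  400 → van 2  [load 1700/1800]
  400 → van 3  [load 1700/1800]
  350 → van 4  [load 1600/1800]
  250 → van 5  [load 1400/1800]
6 vans opened.

6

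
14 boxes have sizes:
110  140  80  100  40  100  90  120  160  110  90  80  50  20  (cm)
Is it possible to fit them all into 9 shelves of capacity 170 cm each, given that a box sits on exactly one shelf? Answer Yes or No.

A valid assignment using 9 shelves:
  shelf 1: 160 = 160
  shelf 2: 140 + 20 = 160
  shelf 3: 120 + 50 = 170
  shelf 4: 110 + 40 = 150
  shelf 5: 110 = 110
  shelf 6: 100 = 100
  shelf 7: 100 = 100
  shelf 8: 90 + 80 = 170
  shelf 9: 90 + 80 = 170
Every load is within 170 cm, so 9 shelves suffice.

Yes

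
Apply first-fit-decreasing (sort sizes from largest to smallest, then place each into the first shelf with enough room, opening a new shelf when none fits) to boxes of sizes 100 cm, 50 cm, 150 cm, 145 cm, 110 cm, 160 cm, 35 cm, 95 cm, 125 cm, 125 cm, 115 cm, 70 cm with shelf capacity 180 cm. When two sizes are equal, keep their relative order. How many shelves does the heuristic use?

9

Sorted descending: 160, 150, 145, 125, 125, 115, 110, 100, 95, 70, 50, 35.
  160 → shelf 1 (new)  [load 160/180]
  150 → shelf 2 (new)  [load 150/180]
  145 → shelf 3 (new)  [load 145/180]
  125 → shelf 4 (new)  [load 125/180]
  125 → shelf 5 (new)  [load 125/180]
  115 → shelf 6 (new)  [load 115/180]
  110 → shelf 7 (new)  [load 110/180]
  100 → shelf 8 (new)  [load 100/180]
  95 → shelf 9 (new)  [load 95/180]
  70 → shelf 7  [load 180/180]
  50 → shelf 4  [load 175/180]
  35 → shelf 3  [load 180/180]
9 shelves opened.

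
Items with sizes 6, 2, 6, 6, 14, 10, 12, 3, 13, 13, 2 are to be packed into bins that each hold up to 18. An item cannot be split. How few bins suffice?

6

Total = 14 + 13 + 13 + 12 + 10 + 6 + 6 + 6 + 3 + 2 + 2 = 87.
Lower bound: ⌈87/18⌉ = 5 bins.
A packing using 6 bins:
  bin 1: 14 + 3 = 17
  bin 2: 13 + 2 + 2 = 17
  bin 3: 13 = 13
  bin 4: 12 + 6 = 18
  bin 5: 10 + 6 = 16
  bin 6: 6 = 6
No arrangement into 5 bins stays within capacity, so 6 is optimal.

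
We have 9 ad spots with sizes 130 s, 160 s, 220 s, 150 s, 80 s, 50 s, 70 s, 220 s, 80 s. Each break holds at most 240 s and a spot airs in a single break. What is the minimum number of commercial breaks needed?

Total = 220 + 220 + 160 + 150 + 130 + 80 + 80 + 70 + 50 = 1160 s.
Lower bound: ⌈1160/240⌉ = 5 commercial breaks.
A packing using 6 commercial breaks:
  break 1: 220 = 220
  break 2: 220 = 220
  break 3: 160 + 80 = 240
  break 4: 150 + 80 = 230
  break 5: 130 + 70 = 200
  break 6: 50 = 50
No arrangement into 5 commercial breaks stays within capacity, so 6 is optimal.

6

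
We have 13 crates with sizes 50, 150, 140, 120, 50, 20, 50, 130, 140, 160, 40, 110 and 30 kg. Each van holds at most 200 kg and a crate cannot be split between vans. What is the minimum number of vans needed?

7

Total = 160 + 150 + 140 + 140 + 130 + 120 + 110 + 50 + 50 + 50 + 40 + 30 + 20 = 1190 kg.
Lower bound: ⌈1190/200⌉ = 6 vans.
Also, 7 crates each exceed 100 kg, and no two of those can share a van, so at least 7 vans are needed.
A packing using 7 vans:
  van 1: 160 + 40 = 200
  van 2: 150 + 50 = 200
  van 3: 140 + 50 = 190
  van 4: 140 + 50 = 190
  van 5: 130 + 30 + 20 = 180
  van 6: 120 = 120
  van 7: 110 = 110
This matches the lower bound, so 7 is optimal.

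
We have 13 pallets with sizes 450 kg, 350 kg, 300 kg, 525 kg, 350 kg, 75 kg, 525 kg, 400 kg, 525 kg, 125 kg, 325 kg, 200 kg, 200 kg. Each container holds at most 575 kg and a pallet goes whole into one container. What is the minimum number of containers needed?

Total = 525 + 525 + 525 + 450 + 400 + 350 + 350 + 325 + 300 + 200 + 200 + 125 + 75 = 4350 kg.
Lower bound: ⌈4350/575⌉ = 8 containers.
Also, 9 pallets each exceed 575/2 kg, and no two of those can share a container, so at least 9 containers are needed.
A packing using 9 containers:
  container 1: 525 = 525
  container 2: 525 = 525
  container 3: 525 = 525
  container 4: 450 + 125 = 575
  container 5: 400 + 75 = 475
  container 6: 350 + 200 = 550
  container 7: 350 + 200 = 550
  container 8: 325 = 325
  container 9: 300 = 300
This matches the lower bound, so 9 is optimal.

9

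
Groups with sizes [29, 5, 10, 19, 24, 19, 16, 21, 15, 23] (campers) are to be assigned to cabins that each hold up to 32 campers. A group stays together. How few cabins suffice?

7

Total = 29 + 24 + 23 + 21 + 19 + 19 + 16 + 15 + 10 + 5 = 181 campers.
Lower bound: ⌈181/32⌉ = 6 cabins.
A packing using 7 cabins:
  cabin 1: 29 = 29
  cabin 2: 24 + 5 = 29
  cabin 3: 23 = 23
  cabin 4: 21 + 10 = 31
  cabin 5: 19 = 19
  cabin 6: 19 = 19
  cabin 7: 16 + 15 = 31
No arrangement into 6 cabins stays within capacity, so 7 is optimal.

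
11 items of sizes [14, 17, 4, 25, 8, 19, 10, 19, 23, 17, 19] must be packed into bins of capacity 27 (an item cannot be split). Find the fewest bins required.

Total = 25 + 23 + 19 + 19 + 19 + 17 + 17 + 14 + 10 + 8 + 4 = 175.
Lower bound: ⌈175/27⌉ = 7 bins.
Also, 8 items each exceed 27/2, and no two of those can share a bin, so at least 8 bins are needed.
A packing using 8 bins:
  bin 1: 25 = 25
  bin 2: 23 + 4 = 27
  bin 3: 19 + 8 = 27
  bin 4: 19 = 19
  bin 5: 19 = 19
  bin 6: 17 + 10 = 27
  bin 7: 17 = 17
  bin 8: 14 = 14
This matches the lower bound, so 8 is optimal.

8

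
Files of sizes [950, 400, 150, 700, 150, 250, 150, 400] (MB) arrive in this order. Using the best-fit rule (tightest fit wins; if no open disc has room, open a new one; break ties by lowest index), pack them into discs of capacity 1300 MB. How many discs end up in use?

  950 → disc 1 (new)  [load 950/1300]
  400 → disc 2 (new)  [load 400/1300]
  150 → disc 1  [load 1100/1300]
  700 → disc 2  [load 1100/1300]
  150 → disc 1  [load 1250/1300]
  250 → disc 3 (new)  [load 250/1300]
  150 → disc 2  [load 1250/1300]
  400 → disc 3  [load 650/1300]
3 discs opened.

3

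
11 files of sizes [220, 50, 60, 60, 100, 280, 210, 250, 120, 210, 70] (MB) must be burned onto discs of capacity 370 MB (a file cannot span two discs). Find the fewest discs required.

5

Total = 280 + 250 + 220 + 210 + 210 + 120 + 100 + 70 + 60 + 60 + 50 = 1630 MB.
Lower bound: ⌈1630/370⌉ = 5 discs.
A packing using 5 discs:
  disc 1: 280 + 70 = 350
  disc 2: 250 + 120 = 370
  disc 3: 220 + 100 + 50 = 370
  disc 4: 210 + 60 + 60 = 330
  disc 5: 210 = 210
This matches the lower bound, so 5 is optimal.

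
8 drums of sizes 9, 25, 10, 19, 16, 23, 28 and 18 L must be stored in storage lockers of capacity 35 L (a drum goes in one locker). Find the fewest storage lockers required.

5

Total = 28 + 25 + 23 + 19 + 18 + 16 + 10 + 9 = 148 L.
Lower bound: ⌈148/35⌉ = 5 storage lockers.
A packing using 5 storage lockers:
  locker 1: 28 = 28
  locker 2: 25 + 10 = 35
  locker 3: 23 + 9 = 32
  locker 4: 19 + 16 = 35
  locker 5: 18 = 18
This matches the lower bound, so 5 is optimal.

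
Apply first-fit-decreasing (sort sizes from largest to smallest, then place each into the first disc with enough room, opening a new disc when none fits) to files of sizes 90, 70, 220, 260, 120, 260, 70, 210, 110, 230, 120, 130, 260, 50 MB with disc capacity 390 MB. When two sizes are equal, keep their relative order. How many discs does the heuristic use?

Sorted descending: 260, 260, 260, 230, 220, 210, 130, 120, 120, 110, 90, 70, 70, 50.
  260 → disc 1 (new)  [load 260/390]
  260 → disc 2 (new)  [load 260/390]
  260 → disc 3 (new)  [load 260/390]
  230 → disc 4 (new)  [load 230/390]
  220 → disc 5 (new)  [load 220/390]
  210 → disc 6 (new)  [load 210/390]
  130 → disc 1  [load 390/390]
  120 → disc 2  [load 380/390]
  120 → disc 3  [load 380/390]
  110 → disc 4  [load 340/390]
  90 → disc 5  [load 310/390]
  70 → disc 5  [load 380/390]
  70 → disc 6  [load 280/390]
  50 → disc 4  [load 390/390]
6 discs opened.

6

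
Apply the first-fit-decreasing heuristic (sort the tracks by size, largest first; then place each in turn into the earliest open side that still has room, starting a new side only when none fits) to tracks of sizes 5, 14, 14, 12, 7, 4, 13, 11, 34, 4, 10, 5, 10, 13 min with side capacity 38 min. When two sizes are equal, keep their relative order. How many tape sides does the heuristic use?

Sorted descending: 34, 14, 14, 13, 13, 12, 11, 10, 10, 7, 5, 5, 4, 4.
  34 → side 1 (new)  [load 34/38]
  14 → side 2 (new)  [load 14/38]
  14 → side 2  [load 28/38]
  13 → side 3 (new)  [load 13/38]
  13 → side 3  [load 26/38]
  12 → side 3  [load 38/38]
  11 → side 4 (new)  [load 11/38]
  10 → side 2  [load 38/38]
  10 → side 4  [load 21/38]
  7 → side 4  [load 28/38]
  5 → side 4  [load 33/38]
  5 → side 4  [load 38/38]
  4 → side 1  [load 38/38]
  4 → side 5 (new)  [load 4/38]
5 tape sides opened.

5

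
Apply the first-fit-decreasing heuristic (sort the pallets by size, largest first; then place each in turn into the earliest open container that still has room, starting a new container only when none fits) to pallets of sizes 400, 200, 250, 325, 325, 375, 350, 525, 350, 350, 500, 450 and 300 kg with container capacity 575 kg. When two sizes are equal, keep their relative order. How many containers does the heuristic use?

Sorted descending: 525, 500, 450, 400, 375, 350, 350, 350, 325, 325, 300, 250, 200.
  525 → container 1 (new)  [load 525/575]
  500 → container 2 (new)  [load 500/575]
  450 → container 3 (new)  [load 450/575]
  400 → container 4 (new)  [load 400/575]
  375 → container 5 (new)  [load 375/575]
  350 → container 6 (new)  [load 350/575]
  350 → container 7 (new)  [load 350/575]
  350 → container 8 (new)  [load 350/575]
  325 → container 9 (new)  [load 325/575]
  325 → container 10 (new)  [load 325/575]
  300 → container 11 (new)  [load 300/575]
  250 → container 9  [load 575/575]
  200 → container 5  [load 575/575]
11 containers opened.

11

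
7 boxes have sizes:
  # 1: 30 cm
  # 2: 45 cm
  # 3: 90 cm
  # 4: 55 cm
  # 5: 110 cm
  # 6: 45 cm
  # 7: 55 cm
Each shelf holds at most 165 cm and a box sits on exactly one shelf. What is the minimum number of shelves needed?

3

Total = 110 + 90 + 55 + 55 + 45 + 45 + 30 = 430 cm.
Lower bound: ⌈430/165⌉ = 3 shelves.
A packing using 3 shelves:
  shelf 1: 110 + 55 = 165
  shelf 2: 90 + 55 = 145
  shelf 3: 45 + 45 + 30 = 120
This matches the lower bound, so 3 is optimal.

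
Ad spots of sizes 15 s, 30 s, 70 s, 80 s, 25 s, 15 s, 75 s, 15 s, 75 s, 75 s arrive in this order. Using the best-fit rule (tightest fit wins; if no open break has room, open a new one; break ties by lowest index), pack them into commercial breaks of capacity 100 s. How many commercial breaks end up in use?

  15 → break 1 (new)  [load 15/100]
  30 → break 1  [load 45/100]
  70 → break 2 (new)  [load 70/100]
  80 → break 3 (new)  [load 80/100]
  25 → break 2  [load 95/100]
  15 → break 3  [load 95/100]
  75 → break 4 (new)  [load 75/100]
  15 → break 4  [load 90/100]
  75 → break 5 (new)  [load 75/100]
  75 → break 6 (new)  [load 75/100]
6 commercial breaks opened.

6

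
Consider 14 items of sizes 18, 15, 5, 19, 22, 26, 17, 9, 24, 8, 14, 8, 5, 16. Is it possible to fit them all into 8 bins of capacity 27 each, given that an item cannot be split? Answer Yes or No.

Total = 206; ⌈206/27⌉ = 8.
9 items each exceed half the capacity and cannot share a bin, forcing at least 9 bins.
At least 9 bins are required, but only 8 are allowed.

No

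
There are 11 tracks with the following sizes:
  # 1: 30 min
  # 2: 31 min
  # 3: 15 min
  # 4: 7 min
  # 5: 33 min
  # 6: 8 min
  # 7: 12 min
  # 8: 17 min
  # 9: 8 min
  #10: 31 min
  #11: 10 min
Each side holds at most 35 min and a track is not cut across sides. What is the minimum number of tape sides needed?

7

Total = 33 + 31 + 31 + 30 + 17 + 15 + 12 + 10 + 8 + 8 + 7 = 202 min.
Lower bound: ⌈202/35⌉ = 6 tape sides.
A packing using 7 tape sides:
  side 1: 33 = 33
  side 2: 31 = 31
  side 3: 31 = 31
  side 4: 30 = 30
  side 5: 17 + 15 = 32
  side 6: 12 + 10 + 8 = 30
  side 7: 8 + 7 = 15
No arrangement into 6 tape sides stays within capacity, so 7 is optimal.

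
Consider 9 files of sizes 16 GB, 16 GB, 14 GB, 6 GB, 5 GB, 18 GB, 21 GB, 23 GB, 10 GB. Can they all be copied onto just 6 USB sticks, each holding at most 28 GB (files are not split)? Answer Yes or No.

A valid assignment using 6 USB sticks:
  USB stick 1: 23 + 5 = 28
  USB stick 2: 21 + 6 = 27
  USB stick 3: 18 + 10 = 28
  USB stick 4: 16 = 16
  USB stick 5: 16 = 16
  USB stick 6: 14 = 14
Every load is within 28 GB, so 6 USB sticks suffice.

Yes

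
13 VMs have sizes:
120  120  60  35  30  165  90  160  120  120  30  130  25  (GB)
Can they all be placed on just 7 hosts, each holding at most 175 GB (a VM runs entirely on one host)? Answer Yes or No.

No

Total = 1205 GB; ⌈1205/175⌉ = 7.
8 VMs each exceed half the capacity and cannot share a host, forcing at least 8 hosts.
At least 8 hosts are required, but only 7 are allowed.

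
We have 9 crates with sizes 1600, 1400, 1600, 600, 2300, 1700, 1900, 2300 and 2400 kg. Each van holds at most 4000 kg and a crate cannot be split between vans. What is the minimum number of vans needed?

Total = 2400 + 2300 + 2300 + 1900 + 1700 + 1600 + 1600 + 1400 + 600 = 15800 kg.
Lower bound: ⌈15800/4000⌉ = 4 vans.
A packing using 4 vans:
  van 1: 2400 + 1600 = 4000
  van 2: 2300 + 1700 = 4000
  van 3: 2300 + 1600 = 3900
  van 4: 1900 + 1400 + 600 = 3900
This matches the lower bound, so 4 is optimal.

4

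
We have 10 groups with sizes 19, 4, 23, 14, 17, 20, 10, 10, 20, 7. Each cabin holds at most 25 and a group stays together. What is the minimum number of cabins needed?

7

Total = 23 + 20 + 20 + 19 + 17 + 14 + 10 + 10 + 7 + 4 = 144.
Lower bound: ⌈144/25⌉ = 6 cabins.
A packing using 7 cabins:
  cabin 1: 23 = 23
  cabin 2: 20 + 4 = 24
  cabin 3: 20 = 20
  cabin 4: 19 = 19
  cabin 5: 17 + 7 = 24
  cabin 6: 14 + 10 = 24
  cabin 7: 10 = 10
No arrangement into 6 cabins stays within capacity, so 7 is optimal.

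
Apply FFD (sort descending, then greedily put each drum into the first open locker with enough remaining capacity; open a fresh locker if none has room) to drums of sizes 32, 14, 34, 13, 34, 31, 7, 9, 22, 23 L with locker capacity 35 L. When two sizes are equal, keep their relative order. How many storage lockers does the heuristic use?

7

Sorted descending: 34, 34, 32, 31, 23, 22, 14, 13, 9, 7.
  34 → locker 1 (new)  [load 34/35]
  34 → locker 2 (new)  [load 34/35]
  32 → locker 3 (new)  [load 32/35]
  31 → locker 4 (new)  [load 31/35]
  23 → locker 5 (new)  [load 23/35]
  22 → locker 6 (new)  [load 22/35]
  14 → locker 7 (new)  [load 14/35]
  13 → locker 6  [load 35/35]
  9 → locker 5  [load 32/35]
  7 → locker 7  [load 21/35]
7 storage lockers opened.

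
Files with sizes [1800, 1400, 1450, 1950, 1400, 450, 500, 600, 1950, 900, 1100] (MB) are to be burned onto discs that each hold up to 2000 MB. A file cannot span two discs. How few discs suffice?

Total = 1950 + 1950 + 1800 + 1450 + 1400 + 1400 + 1100 + 900 + 600 + 500 + 450 = 13500 MB.
Lower bound: ⌈13500/2000⌉ = 7 discs.
A packing using 7 discs:
  disc 1: 1950 = 1950
  disc 2: 1950 = 1950
  disc 3: 1800 = 1800
  disc 4: 1450 + 500 = 1950
  disc 5: 1400 + 600 = 2000
  disc 6: 1400 + 450 = 1850
  disc 7: 1100 + 900 = 2000
This matches the lower bound, so 7 is optimal.

7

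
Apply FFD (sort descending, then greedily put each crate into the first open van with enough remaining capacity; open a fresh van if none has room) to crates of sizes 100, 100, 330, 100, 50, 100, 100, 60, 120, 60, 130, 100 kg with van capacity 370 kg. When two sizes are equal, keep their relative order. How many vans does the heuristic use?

Sorted descending: 330, 130, 120, 100, 100, 100, 100, 100, 100, 60, 60, 50.
  330 → van 1 (new)  [load 330/370]
  130 → van 2 (new)  [load 130/370]
  120 → van 2  [load 250/370]
  100 → van 2  [load 350/370]
  100 → van 3 (new)  [load 100/370]
  100 → van 3  [load 200/370]
  100 → van 3  [load 300/370]
  100 → van 4 (new)  [load 100/370]
  100 → van 4  [load 200/370]
  60 → van 3  [load 360/370]
  60 → van 4  [load 260/370]
  50 → van 4  [load 310/370]
4 vans opened.

4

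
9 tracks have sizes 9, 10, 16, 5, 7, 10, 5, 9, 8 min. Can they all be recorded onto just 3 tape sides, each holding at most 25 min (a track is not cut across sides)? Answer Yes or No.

No

Total = 79 min; ⌈79/25⌉ = 4.
At least 4 tape sides are required, but only 3 are allowed.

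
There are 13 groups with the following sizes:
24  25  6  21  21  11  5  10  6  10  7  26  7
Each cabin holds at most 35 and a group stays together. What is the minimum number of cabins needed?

6

Total = 26 + 25 + 24 + 21 + 21 + 11 + 10 + 10 + 7 + 7 + 6 + 6 + 5 = 179.
Lower bound: ⌈179/35⌉ = 6 cabins.
A packing using 6 cabins:
  cabin 1: 26 + 7 = 33
  cabin 2: 25 + 10 = 35
  cabin 3: 24 + 11 = 35
  cabin 4: 21 + 10 = 31
  cabin 5: 21 + 7 + 6 = 34
  cabin 6: 6 + 5 = 11
This matches the lower bound, so 6 is optimal.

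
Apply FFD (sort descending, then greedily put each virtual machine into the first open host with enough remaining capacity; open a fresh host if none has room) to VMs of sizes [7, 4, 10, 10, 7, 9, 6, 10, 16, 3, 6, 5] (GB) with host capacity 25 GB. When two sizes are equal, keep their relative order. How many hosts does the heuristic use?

Sorted descending: 16, 10, 10, 10, 9, 7, 7, 6, 6, 5, 4, 3.
  16 → host 1 (new)  [load 16/25]
  10 → host 2 (new)  [load 10/25]
  10 → host 2  [load 20/25]
  10 → host 3 (new)  [load 10/25]
  9 → host 1  [load 25/25]
  7 → host 3  [load 17/25]
  7 → host 3  [load 24/25]
  6 → host 4 (new)  [load 6/25]
  6 → host 4  [load 12/25]
  5 → host 2  [load 25/25]
  4 → host 4  [load 16/25]
  3 → host 4  [load 19/25]
4 hosts opened.

4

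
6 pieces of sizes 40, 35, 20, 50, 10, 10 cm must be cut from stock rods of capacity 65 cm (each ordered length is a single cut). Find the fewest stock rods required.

Total = 50 + 40 + 35 + 20 + 10 + 10 = 165 cm.
Lower bound: ⌈165/65⌉ = 3 stock rods.
A packing using 3 stock rods:
  stock rod 1: 50 + 10 = 60
  stock rod 2: 40 + 20 = 60
  stock rod 3: 35 + 10 = 45
This matches the lower bound, so 3 is optimal.

3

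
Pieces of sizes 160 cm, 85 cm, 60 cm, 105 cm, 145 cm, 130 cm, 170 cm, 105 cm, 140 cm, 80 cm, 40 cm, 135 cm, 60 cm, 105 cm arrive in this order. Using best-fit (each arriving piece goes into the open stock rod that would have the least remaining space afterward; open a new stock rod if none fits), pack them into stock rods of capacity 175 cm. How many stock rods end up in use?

11

  160 → stock rod 1 (new)  [load 160/175]
  85 → stock rod 2 (new)  [load 85/175]
  60 → stock rod 2  [load 145/175]
  105 → stock rod 3 (new)  [load 105/175]
  145 → stock rod 4 (new)  [load 145/175]
  130 → stock rod 5 (new)  [load 130/175]
  170 → stock rod 6 (new)  [load 170/175]
  105 → stock rod 7 (new)  [load 105/175]
  140 → stock rod 8 (new)  [load 140/175]
  80 → stock rod 9 (new)  [load 80/175]
  40 → stock rod 5  [load 170/175]
  135 → stock rod 10 (new)  [load 135/175]
  60 → stock rod 3  [load 165/175]
  105 → stock rod 11 (new)  [load 105/175]
11 stock rods opened.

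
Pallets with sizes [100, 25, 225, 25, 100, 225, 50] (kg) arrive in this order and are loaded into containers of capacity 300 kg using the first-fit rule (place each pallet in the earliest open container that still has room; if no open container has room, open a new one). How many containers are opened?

  100 → container 1 (new)  [load 100/300]
  25 → container 1  [load 125/300]
  225 → container 2 (new)  [load 225/300]
  25 → container 1  [load 150/300]
  100 → container 1  [load 250/300]
  225 → container 3 (new)  [load 225/300]
  50 → container 1  [load 300/300]
3 containers opened.

3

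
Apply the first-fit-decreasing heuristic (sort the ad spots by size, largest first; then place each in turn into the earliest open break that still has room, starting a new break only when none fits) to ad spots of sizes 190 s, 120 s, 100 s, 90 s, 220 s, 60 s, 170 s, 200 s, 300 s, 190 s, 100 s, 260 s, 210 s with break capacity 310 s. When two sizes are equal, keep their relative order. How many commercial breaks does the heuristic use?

Sorted descending: 300, 260, 220, 210, 200, 190, 190, 170, 120, 100, 100, 90, 60.
  300 → break 1 (new)  [load 300/310]
  260 → break 2 (new)  [load 260/310]
  220 → break 3 (new)  [load 220/310]
  210 → break 4 (new)  [load 210/310]
  200 → break 5 (new)  [load 200/310]
  190 → break 6 (new)  [load 190/310]
  190 → break 7 (new)  [load 190/310]
  170 → break 8 (new)  [load 170/310]
  120 → break 6  [load 310/310]
  100 → break 4  [load 310/310]
  100 → break 5  [load 300/310]
  90 → break 3  [load 310/310]
  60 → break 7  [load 250/310]
8 commercial breaks opened.

8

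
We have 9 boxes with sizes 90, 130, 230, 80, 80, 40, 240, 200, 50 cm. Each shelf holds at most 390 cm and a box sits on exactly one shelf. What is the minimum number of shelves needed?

Total = 240 + 230 + 200 + 130 + 90 + 80 + 80 + 50 + 40 = 1140 cm.
Lower bound: ⌈1140/390⌉ = 3 shelves.
A packing using 3 shelves:
  shelf 1: 240 + 130 = 370
  shelf 2: 230 + 80 + 80 = 390
  shelf 3: 200 + 90 + 50 + 40 = 380
This matches the lower bound, so 3 is optimal.

3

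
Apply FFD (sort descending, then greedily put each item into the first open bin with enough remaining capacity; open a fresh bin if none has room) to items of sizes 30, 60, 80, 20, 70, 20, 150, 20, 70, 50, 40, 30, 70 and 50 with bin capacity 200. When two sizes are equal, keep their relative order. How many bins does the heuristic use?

Sorted descending: 150, 80, 70, 70, 70, 60, 50, 50, 40, 30, 30, 20, 20, 20.
  150 → bin 1 (new)  [load 150/200]
  80 → bin 2 (new)  [load 80/200]
  70 → bin 2  [load 150/200]
  70 → bin 3 (new)  [load 70/200]
  70 → bin 3  [load 140/200]
  60 → bin 3  [load 200/200]
  50 → bin 1  [load 200/200]
  50 → bin 2  [load 200/200]
  40 → bin 4 (new)  [load 40/200]
  30 → bin 4  [load 70/200]
  30 → bin 4  [load 100/200]
  20 → bin 4  [load 120/200]
  20 → bin 4  [load 140/200]
  20 → bin 4  [load 160/200]
4 bins opened.

4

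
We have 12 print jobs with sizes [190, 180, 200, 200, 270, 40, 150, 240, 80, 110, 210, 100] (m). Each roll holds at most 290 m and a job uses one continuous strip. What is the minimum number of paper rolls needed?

Total = 270 + 240 + 210 + 200 + 200 + 190 + 180 + 150 + 110 + 100 + 80 + 40 = 1970 m.
Lower bound: ⌈1970/290⌉ = 7 paper rolls.
Also, 8 print jobs each exceed 145 m, and no two of those can share a roll, so at least 8 paper rolls are needed.
A packing using 8 paper rolls:
  roll 1: 270 = 270
  roll 2: 240 + 40 = 280
  roll 3: 210 + 80 = 290
  roll 4: 200 = 200
  roll 5: 200 = 200
  roll 6: 190 + 100 = 290
  roll 7: 180 + 110 = 290
  roll 8: 150 = 150
This matches the lower bound, so 8 is optimal.

8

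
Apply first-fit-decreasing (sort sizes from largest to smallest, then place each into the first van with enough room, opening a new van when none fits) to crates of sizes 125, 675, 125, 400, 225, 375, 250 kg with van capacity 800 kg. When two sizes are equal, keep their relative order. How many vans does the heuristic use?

3

Sorted descending: 675, 400, 375, 250, 225, 125, 125.
  675 → van 1 (new)  [load 675/800]
  400 → van 2 (new)  [load 400/800]
  375 → van 2  [load 775/800]
  250 → van 3 (new)  [load 250/800]
  225 → van 3  [load 475/800]
  125 → van 1  [load 800/800]
  125 → van 3  [load 600/800]
3 vans opened.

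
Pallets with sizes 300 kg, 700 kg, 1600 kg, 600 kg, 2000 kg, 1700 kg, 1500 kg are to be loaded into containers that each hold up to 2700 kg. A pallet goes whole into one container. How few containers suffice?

4

Total = 2000 + 1700 + 1600 + 1500 + 700 + 600 + 300 = 8400 kg.
Lower bound: ⌈8400/2700⌉ = 4 containers.
A packing using 4 containers:
  container 1: 2000 + 700 = 2700
  container 2: 1700 + 600 + 300 = 2600
  container 3: 1600 = 1600
  container 4: 1500 = 1500
This matches the lower bound, so 4 is optimal.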